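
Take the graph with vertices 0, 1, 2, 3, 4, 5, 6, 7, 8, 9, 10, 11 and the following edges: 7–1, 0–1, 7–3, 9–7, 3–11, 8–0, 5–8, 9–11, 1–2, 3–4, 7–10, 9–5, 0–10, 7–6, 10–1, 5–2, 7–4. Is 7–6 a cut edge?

Yes

Removing 7–6 leaves no path between 7 and 6: the component count goes from 1 to 2. So it is a bridge.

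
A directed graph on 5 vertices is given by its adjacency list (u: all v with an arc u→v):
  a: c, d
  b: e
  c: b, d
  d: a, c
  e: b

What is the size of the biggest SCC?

3

{a, c, d} are all mutually reachable — one SCC of size 3.
{b, e} are all mutually reachable — one SCC of size 2.
The largest has 3 vertices.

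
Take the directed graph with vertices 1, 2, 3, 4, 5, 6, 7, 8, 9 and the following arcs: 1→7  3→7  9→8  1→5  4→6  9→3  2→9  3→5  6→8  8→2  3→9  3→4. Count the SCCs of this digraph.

{2, 3, 4, 6, 8, 9} are all mutually reachable — one SCC of size 6.
{5} is an SCC by itself.
{1} is an SCC by itself.
{7} is an SCC by itself.
That gives 4 strongly connected components.

4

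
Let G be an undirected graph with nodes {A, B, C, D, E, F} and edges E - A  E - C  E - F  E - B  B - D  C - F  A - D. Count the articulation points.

Removing E increases the component count from 1 to 2, so E is a cut vertex.
By contrast removing C leaves 1 component; it is not a cut vertex. No other vertex is a cut vertex either.

1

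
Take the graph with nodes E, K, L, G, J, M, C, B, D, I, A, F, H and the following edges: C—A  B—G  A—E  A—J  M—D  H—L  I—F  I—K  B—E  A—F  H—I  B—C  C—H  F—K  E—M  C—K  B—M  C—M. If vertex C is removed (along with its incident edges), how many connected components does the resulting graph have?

1

With C gone, the remaining components are: {A, B, D, E, F, G, H, I, J, K, L, M}.
That is 1 component.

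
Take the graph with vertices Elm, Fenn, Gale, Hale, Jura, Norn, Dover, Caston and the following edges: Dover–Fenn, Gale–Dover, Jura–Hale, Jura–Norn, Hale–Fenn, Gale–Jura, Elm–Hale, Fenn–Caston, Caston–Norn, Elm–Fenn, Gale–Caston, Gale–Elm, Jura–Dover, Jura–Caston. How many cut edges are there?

0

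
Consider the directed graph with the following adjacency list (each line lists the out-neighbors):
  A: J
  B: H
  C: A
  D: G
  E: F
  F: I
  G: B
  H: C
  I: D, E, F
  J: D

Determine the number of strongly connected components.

2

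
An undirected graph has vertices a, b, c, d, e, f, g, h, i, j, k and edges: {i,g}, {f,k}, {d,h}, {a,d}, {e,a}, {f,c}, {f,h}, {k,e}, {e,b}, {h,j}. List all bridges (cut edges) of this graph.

b-e, c-f, g-i, h-j

The edges on the cycle f-k-e-a-d-h-f are not bridges since each lies on that cycle.
But removing i-g disconnects i from g; removing h-j disconnects h from j; removing f-c disconnects f from c; removing e-b disconnects e from b — these are bridges.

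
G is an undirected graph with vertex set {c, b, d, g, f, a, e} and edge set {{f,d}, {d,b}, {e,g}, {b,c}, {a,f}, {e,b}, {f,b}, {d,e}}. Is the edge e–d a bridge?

After removing e–d, the path e-b-d still connects them, so the edge is not a bridge.

No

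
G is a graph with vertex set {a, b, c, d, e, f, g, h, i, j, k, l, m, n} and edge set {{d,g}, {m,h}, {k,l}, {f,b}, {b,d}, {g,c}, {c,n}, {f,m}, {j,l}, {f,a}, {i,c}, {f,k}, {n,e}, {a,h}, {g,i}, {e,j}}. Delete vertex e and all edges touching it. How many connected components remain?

1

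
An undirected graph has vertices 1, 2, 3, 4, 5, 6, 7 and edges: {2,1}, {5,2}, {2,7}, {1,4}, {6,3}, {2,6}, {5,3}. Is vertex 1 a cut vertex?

Deleting 1 raises the number of components from 1 to 2, so 1 is a cut vertex.

Yes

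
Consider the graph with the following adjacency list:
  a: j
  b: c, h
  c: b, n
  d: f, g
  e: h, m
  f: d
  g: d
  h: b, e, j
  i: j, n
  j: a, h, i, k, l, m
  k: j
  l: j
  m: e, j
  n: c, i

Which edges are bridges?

The edges on the cycle j-i-n-c-b-h-j are not bridges since each lies on that cycle.
But removing a-j disconnects a from j; removing g-d disconnects g from d; removing k-j disconnects k from j; removing d-f disconnects d from f — these are bridges.
In total 5 edges are bridges.

a-j, d-f, d-g, j-k, j-l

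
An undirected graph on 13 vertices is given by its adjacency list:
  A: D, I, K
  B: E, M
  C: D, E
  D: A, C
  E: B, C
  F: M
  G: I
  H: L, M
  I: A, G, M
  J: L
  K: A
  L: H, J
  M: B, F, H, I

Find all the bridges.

A-K, F-M, G-I, H-L, H-M, J-L

The edges on the cycle M-I-A-D-C-E-B-M are not bridges since each lies on that cycle.
But removing M-F disconnects M from F; removing H-L disconnects H from L; removing I-G disconnects I from G; removing L-J disconnects L from J — these are bridges.
In total 6 edges are bridges.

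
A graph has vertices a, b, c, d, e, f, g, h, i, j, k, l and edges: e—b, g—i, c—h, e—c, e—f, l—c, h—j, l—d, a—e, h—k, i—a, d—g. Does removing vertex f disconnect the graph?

Deleting f leaves 1 component (was 1), so f is not a cut vertex.

No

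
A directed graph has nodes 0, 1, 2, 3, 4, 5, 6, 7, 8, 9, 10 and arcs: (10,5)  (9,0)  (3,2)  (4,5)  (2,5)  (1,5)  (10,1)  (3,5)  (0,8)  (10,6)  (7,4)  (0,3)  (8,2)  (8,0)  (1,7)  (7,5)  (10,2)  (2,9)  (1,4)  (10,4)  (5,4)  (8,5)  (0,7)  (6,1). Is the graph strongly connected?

There is no directed path from 4 to 8, so the graph is not strongly connected.

No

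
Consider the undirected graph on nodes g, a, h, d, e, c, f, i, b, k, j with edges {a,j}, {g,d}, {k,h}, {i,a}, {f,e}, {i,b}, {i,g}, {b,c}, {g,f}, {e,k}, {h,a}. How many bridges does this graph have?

4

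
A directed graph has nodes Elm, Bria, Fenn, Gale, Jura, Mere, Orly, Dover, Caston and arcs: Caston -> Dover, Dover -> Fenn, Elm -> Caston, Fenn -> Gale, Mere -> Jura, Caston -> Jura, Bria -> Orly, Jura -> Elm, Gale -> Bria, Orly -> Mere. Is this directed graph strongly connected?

Yes

From Gale we can reach every vertex (Elm, Bria, Fenn, Gale, Jura, Mere, Orly, Dover, Caston), and every vertex can reach Gale (Elm, Bria, Fenn, Gale, Jura, Mere, Orly, Dover, Caston). So the whole graph is one strongly connected component.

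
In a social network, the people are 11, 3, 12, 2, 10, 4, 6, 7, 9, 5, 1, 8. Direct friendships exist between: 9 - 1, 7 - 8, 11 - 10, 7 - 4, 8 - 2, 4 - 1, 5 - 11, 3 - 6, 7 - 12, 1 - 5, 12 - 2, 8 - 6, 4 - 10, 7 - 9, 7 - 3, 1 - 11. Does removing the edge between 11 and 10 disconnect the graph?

No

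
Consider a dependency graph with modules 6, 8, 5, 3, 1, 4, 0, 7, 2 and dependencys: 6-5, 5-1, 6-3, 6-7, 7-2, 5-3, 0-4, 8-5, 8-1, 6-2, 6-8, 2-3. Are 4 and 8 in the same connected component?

The component containing 4 is {0, 4}, and 8 is not in it.

No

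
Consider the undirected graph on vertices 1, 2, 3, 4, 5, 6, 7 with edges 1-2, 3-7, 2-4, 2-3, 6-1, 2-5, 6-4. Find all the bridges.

2-3, 2-5, 3-7

The edges on the cycle 6-1-2-4-6 are not bridges since each lies on that cycle.
But removing 3-7 disconnects 3 from 7; removing 2-3 disconnects 2 from 3; removing 2-5 disconnects 2 from 5 — these are bridges.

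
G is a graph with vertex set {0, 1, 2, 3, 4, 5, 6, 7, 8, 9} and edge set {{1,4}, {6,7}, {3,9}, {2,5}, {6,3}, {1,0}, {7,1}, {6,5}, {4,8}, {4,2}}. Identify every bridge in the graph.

0-1, 3-6, 3-9, 4-8

The edges on the cycle 6-7-1-4-2-5-6 are not bridges since each lies on that cycle.
But removing 9 - 3 disconnects 9 from 3; removing 6 - 3 disconnects 6 from 3; removing 0 - 1 disconnects 0 from 1; removing 4 - 8 disconnects 4 from 8 — these are bridges.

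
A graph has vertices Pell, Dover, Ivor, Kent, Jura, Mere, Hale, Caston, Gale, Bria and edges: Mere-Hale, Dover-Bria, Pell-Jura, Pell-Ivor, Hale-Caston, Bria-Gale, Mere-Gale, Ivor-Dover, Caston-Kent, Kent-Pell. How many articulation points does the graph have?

1

Removing Pell increases the component count from 1 to 2, so Pell is a cut vertex.
By contrast removing Caston leaves 1 component; it is not a cut vertex. No other vertex is a cut vertex either.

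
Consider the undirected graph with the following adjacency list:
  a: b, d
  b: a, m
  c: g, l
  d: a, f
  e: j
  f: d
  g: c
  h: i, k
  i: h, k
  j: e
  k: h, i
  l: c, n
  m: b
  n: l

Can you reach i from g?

The component containing g is {c, g, l, n}, and i is not in it.

No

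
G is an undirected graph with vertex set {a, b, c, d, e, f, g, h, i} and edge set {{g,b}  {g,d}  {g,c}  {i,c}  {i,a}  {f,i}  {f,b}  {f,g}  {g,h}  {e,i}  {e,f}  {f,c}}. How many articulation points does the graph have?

2

Removing g increases the component count from 1 to 3, so g is a cut vertex.
Removing i increases the component count from 1 to 2, so i is a cut vertex.
By contrast removing h leaves 1 component; it is not a cut vertex. No other vertex is a cut vertex either.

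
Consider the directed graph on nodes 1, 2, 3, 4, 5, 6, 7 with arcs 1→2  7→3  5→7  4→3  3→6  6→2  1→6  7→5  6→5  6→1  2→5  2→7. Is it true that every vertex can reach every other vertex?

No

There is no directed path from 6 to 4, so the graph is not strongly connected.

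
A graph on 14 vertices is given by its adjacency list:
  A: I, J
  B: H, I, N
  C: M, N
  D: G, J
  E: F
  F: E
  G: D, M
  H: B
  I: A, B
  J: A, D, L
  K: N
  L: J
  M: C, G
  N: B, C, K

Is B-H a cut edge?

Removing B-H leaves no path between B and H: the component count goes from 2 to 3. So it is a bridge.

Yes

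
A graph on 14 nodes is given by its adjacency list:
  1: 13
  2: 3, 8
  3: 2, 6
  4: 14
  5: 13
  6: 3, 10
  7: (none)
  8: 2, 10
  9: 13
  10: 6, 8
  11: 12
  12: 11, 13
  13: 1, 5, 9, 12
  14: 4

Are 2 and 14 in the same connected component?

No

The component containing 2 is {2, 3, 6, 8, 10}, and 14 is not in it.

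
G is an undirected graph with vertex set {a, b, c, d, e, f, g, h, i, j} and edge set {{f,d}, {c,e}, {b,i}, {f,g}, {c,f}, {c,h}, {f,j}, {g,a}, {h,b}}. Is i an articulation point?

Deleting i leaves 1 component (was 1), so i is not a cut vertex.

No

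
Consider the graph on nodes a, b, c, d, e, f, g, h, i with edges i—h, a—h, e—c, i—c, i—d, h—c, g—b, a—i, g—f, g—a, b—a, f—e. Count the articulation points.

1

Removing i increases the component count from 1 to 2, so i is a cut vertex.
By contrast removing f leaves 1 component; it is not a cut vertex. No other vertex is a cut vertex either.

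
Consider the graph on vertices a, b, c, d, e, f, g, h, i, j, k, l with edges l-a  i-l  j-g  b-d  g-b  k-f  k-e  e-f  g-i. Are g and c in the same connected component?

The component containing g is {a, b, d, g, i, j, l}, and c is not in it.

No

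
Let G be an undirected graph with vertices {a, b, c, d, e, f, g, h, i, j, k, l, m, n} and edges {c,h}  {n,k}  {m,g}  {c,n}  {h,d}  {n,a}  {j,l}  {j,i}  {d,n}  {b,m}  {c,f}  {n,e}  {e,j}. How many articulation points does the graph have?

5

Removing c increases the component count from 2 to 3, so c is a cut vertex.
Removing e increases the component count from 2 to 3, so e is a cut vertex.
Removing j increases the component count from 2 to 4, so j is a cut vertex.
Likewise m, n are cut vertices.
By contrast removing a leaves 2 components; it is not a cut vertex. No other vertex is a cut vertex either.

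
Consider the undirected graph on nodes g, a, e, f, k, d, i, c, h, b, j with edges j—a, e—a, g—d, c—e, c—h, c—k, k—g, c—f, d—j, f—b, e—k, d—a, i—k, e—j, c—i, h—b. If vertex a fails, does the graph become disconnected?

No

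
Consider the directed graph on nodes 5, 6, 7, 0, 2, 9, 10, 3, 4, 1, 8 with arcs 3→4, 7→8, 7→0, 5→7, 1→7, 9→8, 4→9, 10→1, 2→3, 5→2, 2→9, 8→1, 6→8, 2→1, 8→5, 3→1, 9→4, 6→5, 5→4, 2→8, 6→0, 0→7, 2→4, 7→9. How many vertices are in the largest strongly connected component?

9

{0, 1, 2, 3, 4, 5, 7, 8, 9} are all mutually reachable — one SCC of size 9.
{6} is an SCC by itself.
{10} is an SCC by itself.
The largest has 9 vertices.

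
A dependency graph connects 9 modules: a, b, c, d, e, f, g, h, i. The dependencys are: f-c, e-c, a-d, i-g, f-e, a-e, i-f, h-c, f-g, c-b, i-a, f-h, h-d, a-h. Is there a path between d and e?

Yes

From d we can reach a, b, c, d, e, f, g, h, i, which includes e.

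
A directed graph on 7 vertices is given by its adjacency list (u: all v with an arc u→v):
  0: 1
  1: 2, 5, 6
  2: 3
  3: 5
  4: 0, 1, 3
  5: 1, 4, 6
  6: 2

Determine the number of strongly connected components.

{0, 1, 2, 3, 4, 5, 6} are all mutually reachable — one SCC of size 7.
That gives 1 strongly connected component.

1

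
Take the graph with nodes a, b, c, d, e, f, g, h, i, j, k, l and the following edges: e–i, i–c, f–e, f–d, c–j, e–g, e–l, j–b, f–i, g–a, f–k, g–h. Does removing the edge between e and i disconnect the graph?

No

After removing e–i, the path e-f-i still connects them, so the edge is not a bridge.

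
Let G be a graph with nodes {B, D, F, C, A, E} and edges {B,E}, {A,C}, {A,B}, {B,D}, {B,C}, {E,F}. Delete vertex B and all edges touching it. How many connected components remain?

3

With B gone, the remaining components are: {D}; {A, C}; {E, F}.
That is 3 components.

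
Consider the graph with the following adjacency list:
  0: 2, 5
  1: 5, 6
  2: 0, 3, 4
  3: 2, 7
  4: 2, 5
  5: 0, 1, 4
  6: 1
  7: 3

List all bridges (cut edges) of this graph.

The edges on the cycle 4-2-0-5-4 are not bridges since each lies on that cycle.
But removing 1-5 disconnects 1 from 5; removing 7-3 disconnects 7 from 3; removing 2-3 disconnects 2 from 3; removing 6-1 disconnects 6 from 1 — these are bridges.

1-5, 1-6, 2-3, 3-7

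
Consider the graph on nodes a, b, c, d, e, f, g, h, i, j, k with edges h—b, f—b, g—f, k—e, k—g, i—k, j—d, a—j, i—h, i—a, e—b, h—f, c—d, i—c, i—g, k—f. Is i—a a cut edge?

No

After removing i—a, the path i-c-d-j-a still connects them, so the edge is not a bridge.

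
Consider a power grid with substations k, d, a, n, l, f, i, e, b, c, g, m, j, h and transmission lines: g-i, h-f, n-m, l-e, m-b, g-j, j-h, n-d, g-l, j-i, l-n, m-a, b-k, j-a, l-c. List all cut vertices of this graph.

Removing b increases the component count from 1 to 2, so b is a cut vertex.
Removing h increases the component count from 1 to 2, so h is a cut vertex.
Removing j increases the component count from 1 to 2, so j is a cut vertex.
Likewise l, m, n are cut vertices.
By contrast removing a leaves 1 component; it is not a cut vertex. No other vertex is a cut vertex either.

b, h, j, l, m, n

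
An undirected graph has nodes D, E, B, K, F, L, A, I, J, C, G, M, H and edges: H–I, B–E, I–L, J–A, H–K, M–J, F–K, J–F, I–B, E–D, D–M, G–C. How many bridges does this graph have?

3

The edges on the cycle H-I-B-E-D-M-J-F-K-H are not bridges since each lies on that cycle.
But removing A–J disconnects A from J; removing I–L disconnects I from L; removing G–C disconnects G from C — these are bridges.
That makes 3 bridges.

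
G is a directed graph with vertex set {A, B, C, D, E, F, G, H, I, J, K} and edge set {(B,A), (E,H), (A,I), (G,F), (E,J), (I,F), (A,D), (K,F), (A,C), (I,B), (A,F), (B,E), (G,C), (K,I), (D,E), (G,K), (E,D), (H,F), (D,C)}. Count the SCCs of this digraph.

{A, B, I} are all mutually reachable — one SCC of size 3.
{D, E} are all mutually reachable — one SCC of size 2.
{G} is an SCC by itself.
{C} is an SCC by itself.
{K} is an SCC by itself.
(and 3 more singleton SCCs)
That gives 8 strongly connected components.

8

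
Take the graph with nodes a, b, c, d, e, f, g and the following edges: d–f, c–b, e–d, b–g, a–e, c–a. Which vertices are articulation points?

a, b, c, d, e

Removing a increases the component count from 1 to 2, so a is a cut vertex.
Removing b increases the component count from 1 to 2, so b is a cut vertex.
Removing c increases the component count from 1 to 2, so c is a cut vertex.
Likewise d, e are cut vertices.
By contrast removing g leaves 1 component; it is not a cut vertex. No other vertex is a cut vertex either.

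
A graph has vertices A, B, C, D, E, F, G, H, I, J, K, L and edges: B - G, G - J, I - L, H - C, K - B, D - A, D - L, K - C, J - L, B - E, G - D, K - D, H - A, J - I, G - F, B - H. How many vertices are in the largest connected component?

12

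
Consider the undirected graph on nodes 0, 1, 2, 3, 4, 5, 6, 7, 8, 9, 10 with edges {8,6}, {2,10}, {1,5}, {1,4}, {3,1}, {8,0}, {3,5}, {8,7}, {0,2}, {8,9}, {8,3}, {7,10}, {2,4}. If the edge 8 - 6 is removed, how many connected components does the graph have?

Before removal there is 1 component.
8 - 6 is a bridge — removing it separates 8's side from 6's side.
After removal: 2 components.

2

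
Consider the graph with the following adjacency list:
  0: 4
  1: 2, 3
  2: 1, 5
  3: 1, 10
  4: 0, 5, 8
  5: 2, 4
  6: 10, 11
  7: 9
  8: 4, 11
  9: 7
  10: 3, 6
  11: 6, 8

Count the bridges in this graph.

The edges on the cycle 2-5-4-8-11-6-10-3-1-2 are not bridges since each lies on that cycle.
But removing 9-7 disconnects 9 from 7; removing 0-4 disconnects 0 from 4 — these are bridges.
That makes 2 bridges.

2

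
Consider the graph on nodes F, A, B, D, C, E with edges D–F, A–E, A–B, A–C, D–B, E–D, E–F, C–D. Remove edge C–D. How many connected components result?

C and D are still connected via C-A-E-D, so the component count stays at 1.

1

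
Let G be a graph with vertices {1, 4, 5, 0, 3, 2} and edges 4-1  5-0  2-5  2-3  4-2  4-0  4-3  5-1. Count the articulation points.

0

Removing 0, for instance, still leaves 1 component. No single vertex removal increases the component count — the graph has no articulation points.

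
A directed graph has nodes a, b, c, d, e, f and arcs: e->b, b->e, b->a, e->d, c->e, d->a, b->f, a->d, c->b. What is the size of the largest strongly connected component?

2

{a, d} are all mutually reachable — one SCC of size 2.
{b, e} are all mutually reachable — one SCC of size 2.
{f} is an SCC by itself.
{c} is an SCC by itself.
The largest has 2 vertices.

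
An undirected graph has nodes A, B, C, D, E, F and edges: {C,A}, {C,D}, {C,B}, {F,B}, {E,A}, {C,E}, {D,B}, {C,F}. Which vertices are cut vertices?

Removing C increases the component count from 1 to 2, so C is a cut vertex.
By contrast removing B leaves 1 component; it is not a cut vertex. No other vertex is a cut vertex either.

C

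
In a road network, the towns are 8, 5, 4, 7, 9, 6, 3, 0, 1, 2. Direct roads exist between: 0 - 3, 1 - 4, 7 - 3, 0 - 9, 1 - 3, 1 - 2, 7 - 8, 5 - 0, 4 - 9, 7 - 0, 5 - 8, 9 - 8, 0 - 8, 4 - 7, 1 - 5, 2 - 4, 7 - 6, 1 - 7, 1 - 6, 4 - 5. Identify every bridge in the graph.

The edges on the cycle 4-7-0-9-4 are not bridges since each lies on that cycle.
Every edge lies on some cycle, so there are no bridges.

none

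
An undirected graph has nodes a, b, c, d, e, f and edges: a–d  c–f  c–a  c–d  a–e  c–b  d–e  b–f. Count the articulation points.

Removing c increases the component count from 1 to 2, so c is a cut vertex.
By contrast removing d leaves 1 component; it is not a cut vertex. No other vertex is a cut vertex either.

1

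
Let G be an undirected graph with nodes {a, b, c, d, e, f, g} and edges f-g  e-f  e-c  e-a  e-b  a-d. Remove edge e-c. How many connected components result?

Before removal there is 1 component.
e-c is a bridge — removing it separates e's side from c's side.
After removal: 2 components.

2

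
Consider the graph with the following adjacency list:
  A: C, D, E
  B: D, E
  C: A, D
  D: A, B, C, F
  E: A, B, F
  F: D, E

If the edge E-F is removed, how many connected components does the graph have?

1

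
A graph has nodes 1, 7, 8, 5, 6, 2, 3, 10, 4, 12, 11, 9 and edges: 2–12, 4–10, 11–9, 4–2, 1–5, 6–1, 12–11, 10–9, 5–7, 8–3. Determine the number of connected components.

Starting from 3 we can reach 3, 8. That is one component of size 2.
Starting from 1 we can reach 1, 5, 6, 7. That is one component of size 4.
Starting from 2 we can reach 2, 4, 9, 10, 11, 12. That is one component of size 6.
Total: 3 components.

3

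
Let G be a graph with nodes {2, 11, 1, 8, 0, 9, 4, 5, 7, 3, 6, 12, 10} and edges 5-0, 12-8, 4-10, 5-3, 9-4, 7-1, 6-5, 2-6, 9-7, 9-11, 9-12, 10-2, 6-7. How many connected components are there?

1

Starting from 0 we can reach 0, 1, 2, 3, 4, 5, 6, 7, 8, 9, 10, 11, 12. That is one component of size 13.
Total: 1 component.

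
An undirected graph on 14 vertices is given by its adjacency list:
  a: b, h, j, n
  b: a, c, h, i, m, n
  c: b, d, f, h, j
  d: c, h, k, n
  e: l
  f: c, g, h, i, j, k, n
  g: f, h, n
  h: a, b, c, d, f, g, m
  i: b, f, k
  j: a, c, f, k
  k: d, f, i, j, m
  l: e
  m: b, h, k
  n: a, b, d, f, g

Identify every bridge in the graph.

The edges on the cycle m-b-i-k-m are not bridges since each lies on that cycle.
But removing l-e disconnects l from e — this is a bridge.

e-l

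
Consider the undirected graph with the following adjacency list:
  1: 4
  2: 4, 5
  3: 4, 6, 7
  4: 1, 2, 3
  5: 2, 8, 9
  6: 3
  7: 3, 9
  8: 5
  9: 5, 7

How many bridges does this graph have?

3

The edges on the cycle 9-7-3-4-2-5-9 are not bridges since each lies on that cycle.
But removing 4-1 disconnects 4 from 1; removing 3-6 disconnects 3 from 6; removing 5-8 disconnects 5 from 8 — these are bridges.
That makes 3 bridges.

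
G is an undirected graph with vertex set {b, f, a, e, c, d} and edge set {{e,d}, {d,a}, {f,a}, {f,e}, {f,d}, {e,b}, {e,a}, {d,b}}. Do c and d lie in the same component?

No

The component containing c is {c}, and d is not in it.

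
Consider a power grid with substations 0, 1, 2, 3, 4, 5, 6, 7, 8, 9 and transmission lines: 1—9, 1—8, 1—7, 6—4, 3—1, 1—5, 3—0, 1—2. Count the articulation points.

Removing 1 increases the component count from 2 to 7, so 1 is a cut vertex.
Removing 3 increases the component count from 2 to 3, so 3 is a cut vertex.
By contrast removing 8 leaves 2 components; it is not a cut vertex. No other vertex is a cut vertex either.

2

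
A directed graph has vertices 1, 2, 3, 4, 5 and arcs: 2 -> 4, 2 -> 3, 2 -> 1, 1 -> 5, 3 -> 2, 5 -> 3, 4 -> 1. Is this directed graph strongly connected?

From 2 we can reach every vertex (1, 2, 3, 4, 5), and every vertex can reach 2 (1, 2, 3, 4, 5). So the whole graph is one strongly connected component.

Yes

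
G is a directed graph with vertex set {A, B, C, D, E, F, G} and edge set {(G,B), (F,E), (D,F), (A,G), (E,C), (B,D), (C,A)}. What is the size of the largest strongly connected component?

7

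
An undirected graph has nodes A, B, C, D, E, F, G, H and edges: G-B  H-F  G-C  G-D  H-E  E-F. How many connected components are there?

A is isolated — a component by itself.
Starting from E we can reach E, F, H. That is one component of size 3.
Starting from B we can reach B, C, D, G. That is one component of size 4.
Total: 3 components.

3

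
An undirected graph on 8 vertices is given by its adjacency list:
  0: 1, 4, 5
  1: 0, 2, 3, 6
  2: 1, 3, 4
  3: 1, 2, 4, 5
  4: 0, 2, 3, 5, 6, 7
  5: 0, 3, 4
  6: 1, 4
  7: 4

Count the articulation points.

Removing 4 increases the component count from 1 to 2, so 4 is a cut vertex.
By contrast removing 1 leaves 1 component; it is not a cut vertex. No other vertex is a cut vertex either.

1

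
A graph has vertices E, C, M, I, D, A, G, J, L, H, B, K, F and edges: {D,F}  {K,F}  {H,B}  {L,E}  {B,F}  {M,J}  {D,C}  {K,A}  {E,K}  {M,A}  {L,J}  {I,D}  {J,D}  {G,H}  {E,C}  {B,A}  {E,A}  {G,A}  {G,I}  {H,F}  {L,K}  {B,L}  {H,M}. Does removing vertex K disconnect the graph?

Deleting K leaves 1 component (was 1) (its neighbors A, E, F, L remain connected to each other), so K is not a cut vertex.

No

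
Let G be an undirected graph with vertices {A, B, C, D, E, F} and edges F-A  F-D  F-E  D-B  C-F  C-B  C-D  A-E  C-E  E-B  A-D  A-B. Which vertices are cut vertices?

none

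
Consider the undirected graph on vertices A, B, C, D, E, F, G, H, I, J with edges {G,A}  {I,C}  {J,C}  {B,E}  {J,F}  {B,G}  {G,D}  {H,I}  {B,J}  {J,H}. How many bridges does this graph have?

6

The edges on the cycle J-H-I-C-J are not bridges since each lies on that cycle.
But removing G-B disconnects G from B; removing J-B disconnects J from B; removing G-A disconnects G from A; removing J-F disconnects J from F — these are bridges.
In total 6 edges are bridges.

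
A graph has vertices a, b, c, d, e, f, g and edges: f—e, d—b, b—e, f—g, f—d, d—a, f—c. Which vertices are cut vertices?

d, f

Removing d increases the component count from 1 to 2, so d is a cut vertex.
Removing f increases the component count from 1 to 3, so f is a cut vertex.
By contrast removing g leaves 1 component; it is not a cut vertex. No other vertex is a cut vertex either.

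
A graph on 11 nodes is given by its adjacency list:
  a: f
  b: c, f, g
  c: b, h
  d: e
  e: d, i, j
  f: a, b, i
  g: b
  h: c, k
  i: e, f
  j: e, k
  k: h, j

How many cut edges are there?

3

The edges on the cycle f-b-c-h-k-j-e-i-f are not bridges since each lies on that cycle.
But removing d-e disconnects d from e; removing g-b disconnects g from b; removing f-a disconnects f from a — these are bridges.
That makes 3 bridges.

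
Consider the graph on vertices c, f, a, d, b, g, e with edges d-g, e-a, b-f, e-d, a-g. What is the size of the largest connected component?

c is isolated — a component by itself.
Starting from b we can reach b, f. That is one component of size 2.
Starting from a we can reach a, d, e, g. That is one component of size 4.
The largest has 4 vertices.

4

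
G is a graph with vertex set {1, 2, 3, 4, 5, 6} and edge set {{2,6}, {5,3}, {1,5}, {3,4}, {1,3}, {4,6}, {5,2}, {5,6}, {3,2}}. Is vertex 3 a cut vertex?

No

Deleting 3 leaves 1 component (was 1) (its neighbors 1, 2, 4, 5 remain connected to each other), so 3 is not a cut vertex.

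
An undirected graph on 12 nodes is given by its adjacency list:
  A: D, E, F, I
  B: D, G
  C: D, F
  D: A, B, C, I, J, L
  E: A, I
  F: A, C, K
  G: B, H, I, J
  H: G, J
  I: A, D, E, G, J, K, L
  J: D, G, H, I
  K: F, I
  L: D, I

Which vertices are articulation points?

Removing D, for instance, still leaves 1 component. No single vertex removal increases the component count — the graph has no articulation points.

none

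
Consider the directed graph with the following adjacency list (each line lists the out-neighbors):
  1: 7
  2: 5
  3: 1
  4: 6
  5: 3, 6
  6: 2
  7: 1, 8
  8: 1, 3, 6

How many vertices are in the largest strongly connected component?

7

{1, 2, 3, 5, 6, 7, 8} are all mutually reachable — one SCC of size 7.
{4} is an SCC by itself.
The largest has 7 vertices.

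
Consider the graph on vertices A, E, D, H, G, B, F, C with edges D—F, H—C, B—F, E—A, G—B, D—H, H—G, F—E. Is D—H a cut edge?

After removing D—H, the path D-F-B-G-H still connects them, so the edge is not a bridge.

No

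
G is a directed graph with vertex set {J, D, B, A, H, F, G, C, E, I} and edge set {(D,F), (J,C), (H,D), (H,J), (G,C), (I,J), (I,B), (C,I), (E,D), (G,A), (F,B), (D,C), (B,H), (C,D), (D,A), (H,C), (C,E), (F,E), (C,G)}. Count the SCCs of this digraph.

{B, C, D, E, F, G, H, I, J} are all mutually reachable — one SCC of size 9.
{A} is an SCC by itself.
That gives 2 strongly connected components.

2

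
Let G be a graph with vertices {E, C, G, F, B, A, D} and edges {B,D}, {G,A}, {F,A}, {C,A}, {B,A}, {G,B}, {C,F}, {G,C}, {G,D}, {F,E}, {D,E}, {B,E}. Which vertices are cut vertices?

none

Removing E, for instance, still leaves 1 component. No single vertex removal increases the component count — the graph has no articulation points.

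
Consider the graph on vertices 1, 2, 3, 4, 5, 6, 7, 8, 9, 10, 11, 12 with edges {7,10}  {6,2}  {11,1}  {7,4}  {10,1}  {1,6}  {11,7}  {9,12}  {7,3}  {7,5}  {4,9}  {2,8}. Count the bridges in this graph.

The edges on the cycle 11-7-10-1-11 are not bridges since each lies on that cycle.
But removing 7 - 4 disconnects 7 from 4; removing 7 - 3 disconnects 7 from 3; removing 2 - 8 disconnects 2 from 8; removing 12 - 9 disconnects 12 from 9 — these are bridges.
In total 8 edges are bridges.

8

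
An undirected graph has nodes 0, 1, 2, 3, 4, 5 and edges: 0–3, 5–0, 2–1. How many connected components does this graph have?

4 is isolated — a component by itself.
Starting from 1 we can reach 1, 2. That is one component of size 2.
Starting from 0 we can reach 0, 3, 5. That is one component of size 3.
Total: 3 components.

3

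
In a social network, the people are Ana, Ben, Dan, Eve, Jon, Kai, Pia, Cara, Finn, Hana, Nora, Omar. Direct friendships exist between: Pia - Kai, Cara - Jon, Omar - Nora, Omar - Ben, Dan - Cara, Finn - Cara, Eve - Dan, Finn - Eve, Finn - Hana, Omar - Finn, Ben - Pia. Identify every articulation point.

Ben, Pia, Cara, Finn, Omar

Removing Ben increases the component count from 2 to 3, so Ben is a cut vertex.
Removing Pia increases the component count from 2 to 3, so Pia is a cut vertex.
Removing Cara increases the component count from 2 to 3, so Cara is a cut vertex.
Likewise Finn, Omar are cut vertices.
By contrast removing Hana leaves 2 components; it is not a cut vertex. No other vertex is a cut vertex either.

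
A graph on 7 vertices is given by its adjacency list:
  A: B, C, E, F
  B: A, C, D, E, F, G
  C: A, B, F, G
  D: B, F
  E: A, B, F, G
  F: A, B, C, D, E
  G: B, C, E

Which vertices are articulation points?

none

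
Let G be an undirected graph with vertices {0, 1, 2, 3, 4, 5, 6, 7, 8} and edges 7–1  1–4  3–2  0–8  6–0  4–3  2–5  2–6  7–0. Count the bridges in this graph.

2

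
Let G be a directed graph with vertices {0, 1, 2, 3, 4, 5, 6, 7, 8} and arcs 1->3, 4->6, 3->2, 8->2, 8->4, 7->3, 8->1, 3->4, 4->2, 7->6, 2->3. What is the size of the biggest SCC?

3

{2, 3, 4} are all mutually reachable — one SCC of size 3.
{0} is an SCC by itself.
{7} is an SCC by itself.
{1} is an SCC by itself.
{5} is an SCC by itself.
(and 2 more singleton SCCs)
The largest has 3 vertices.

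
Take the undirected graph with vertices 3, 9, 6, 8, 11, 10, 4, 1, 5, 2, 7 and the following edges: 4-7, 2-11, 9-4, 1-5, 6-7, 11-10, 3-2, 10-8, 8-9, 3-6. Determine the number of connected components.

2

Starting from 1 we can reach 1, 5. That is one component of size 2.
Starting from 2 we can reach 2, 3, 4, 6, 7, 8, 9, 10, 11. That is one component of size 9.
Total: 2 components.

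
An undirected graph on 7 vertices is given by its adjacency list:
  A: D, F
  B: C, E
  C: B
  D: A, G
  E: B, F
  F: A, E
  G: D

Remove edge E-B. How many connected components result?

2

Before removal there is 1 component.
E-B is a bridge — removing it separates E's side from B's side.
After removal: 2 components.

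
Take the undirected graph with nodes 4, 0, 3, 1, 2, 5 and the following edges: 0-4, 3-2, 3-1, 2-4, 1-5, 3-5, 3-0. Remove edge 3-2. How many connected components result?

1

3 and 2 are still connected via 3-0-4-2, so the component count stays at 1.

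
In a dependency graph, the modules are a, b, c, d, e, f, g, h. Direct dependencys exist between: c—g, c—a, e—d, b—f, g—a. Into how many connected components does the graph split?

h is isolated — a component by itself.
Starting from d we can reach d, e. That is one component of size 2.
Starting from b we can reach b, f. That is one component of size 2.
Starting from a we can reach a, c, g. That is one component of size 3.
Total: 4 components.

4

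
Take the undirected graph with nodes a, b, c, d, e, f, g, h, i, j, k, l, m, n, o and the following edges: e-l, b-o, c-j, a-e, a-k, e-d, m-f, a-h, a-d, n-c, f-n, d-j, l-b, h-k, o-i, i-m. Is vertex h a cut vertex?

Deleting h leaves 2 components (was 2), so h is not a cut vertex.

No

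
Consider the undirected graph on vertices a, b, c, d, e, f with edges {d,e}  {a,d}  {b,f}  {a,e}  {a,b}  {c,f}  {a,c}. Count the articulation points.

Removing a increases the component count from 1 to 2, so a is a cut vertex.
By contrast removing c leaves 1 component; it is not a cut vertex. No other vertex is a cut vertex either.

1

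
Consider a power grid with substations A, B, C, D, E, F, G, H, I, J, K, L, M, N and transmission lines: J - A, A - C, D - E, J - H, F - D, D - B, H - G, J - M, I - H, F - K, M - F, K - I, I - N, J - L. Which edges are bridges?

A-C, A-J, B-D, D-E, D-F, G-H, I-N, J-L

The edges on the cycle J-M-F-K-I-H-J are not bridges since each lies on that cycle.
But removing A - C disconnects A from C; removing F - D disconnects F from D; removing E - D disconnects E from D; removing I - N disconnects I from N — these are bridges.
In total 8 edges are bridges.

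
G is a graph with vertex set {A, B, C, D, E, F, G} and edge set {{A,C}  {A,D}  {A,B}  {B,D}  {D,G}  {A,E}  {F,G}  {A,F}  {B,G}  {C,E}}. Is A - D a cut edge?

No

After removing A - D, the path A-B-D still connects them, so the edge is not a bridge.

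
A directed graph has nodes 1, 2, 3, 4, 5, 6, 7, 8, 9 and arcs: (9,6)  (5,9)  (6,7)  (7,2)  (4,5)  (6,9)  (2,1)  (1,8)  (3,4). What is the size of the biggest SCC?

2

{6, 9} are all mutually reachable — one SCC of size 2.
{8} is an SCC by itself.
{4} is an SCC by itself.
{3} is an SCC by itself.
{5} is an SCC by itself.
(and 3 more singleton SCCs)
The largest has 2 vertices.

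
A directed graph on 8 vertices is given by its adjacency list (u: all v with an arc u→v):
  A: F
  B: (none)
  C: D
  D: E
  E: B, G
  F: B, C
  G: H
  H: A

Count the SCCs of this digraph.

{A, C, D, E, F, G, H} are all mutually reachable — one SCC of size 7.
{B} is an SCC by itself.
That gives 2 strongly connected components.

2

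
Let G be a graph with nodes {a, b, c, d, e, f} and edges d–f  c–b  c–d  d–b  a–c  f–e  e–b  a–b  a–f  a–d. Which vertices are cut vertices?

Removing f, for instance, still leaves 1 component. No single vertex removal increases the component count — the graph has no articulation points.

none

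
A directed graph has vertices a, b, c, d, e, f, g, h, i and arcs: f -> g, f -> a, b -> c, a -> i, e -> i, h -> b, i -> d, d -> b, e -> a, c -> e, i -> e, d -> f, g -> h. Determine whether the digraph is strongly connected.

Yes

From c we can reach every vertex (a, b, c, d, e, f, g, h, i), and every vertex can reach c (a, b, c, d, e, f, g, h, i). So the whole graph is one strongly connected component.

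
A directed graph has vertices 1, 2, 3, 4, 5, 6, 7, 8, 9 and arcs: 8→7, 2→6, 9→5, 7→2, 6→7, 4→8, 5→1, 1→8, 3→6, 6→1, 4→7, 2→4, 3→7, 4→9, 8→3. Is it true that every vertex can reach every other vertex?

Yes

From 5 we can reach every vertex (1, 2, 3, 4, 5, 6, 7, 8, 9), and every vertex can reach 5 (1, 2, 3, 4, 5, 6, 7, 8, 9). So the whole graph is one strongly connected component.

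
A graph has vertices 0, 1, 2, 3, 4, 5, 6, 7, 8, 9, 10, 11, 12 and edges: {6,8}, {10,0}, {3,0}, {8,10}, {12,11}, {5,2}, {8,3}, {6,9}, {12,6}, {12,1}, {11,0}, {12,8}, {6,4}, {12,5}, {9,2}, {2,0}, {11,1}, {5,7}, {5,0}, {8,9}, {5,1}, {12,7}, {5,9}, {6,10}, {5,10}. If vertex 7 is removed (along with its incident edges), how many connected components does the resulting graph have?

With 7 gone, the remaining components are: {0, 1, 2, 3, 4, 5, 6, 8, 9, 10, 11, 12}.
That is 1 component.

1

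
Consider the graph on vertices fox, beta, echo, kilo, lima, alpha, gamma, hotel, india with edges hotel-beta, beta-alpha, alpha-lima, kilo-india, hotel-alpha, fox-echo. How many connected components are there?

gamma is isolated — a component by itself.
Starting from fox we can reach fox, echo. That is one component of size 2.
Starting from kilo we can reach kilo, india. That is one component of size 2.
Starting from beta we can reach beta, lima, alpha, hotel. That is one component of size 4.
Total: 4 components.

4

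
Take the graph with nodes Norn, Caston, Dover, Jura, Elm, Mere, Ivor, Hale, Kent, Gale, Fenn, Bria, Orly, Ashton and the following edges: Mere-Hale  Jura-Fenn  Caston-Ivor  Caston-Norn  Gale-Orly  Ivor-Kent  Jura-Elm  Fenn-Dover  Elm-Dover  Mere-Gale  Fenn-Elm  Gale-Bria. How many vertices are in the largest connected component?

Ashton is isolated — a component by itself.
Starting from Ivor we can reach Ivor, Kent, Norn, Caston. That is one component of size 4.
Starting from Elm we can reach Elm, Fenn, Jura, Dover. That is one component of size 4.
Starting from Bria we can reach Bria, Gale, Hale, Mere, Orly. That is one component of size 5.
The largest has 5 vertices.

5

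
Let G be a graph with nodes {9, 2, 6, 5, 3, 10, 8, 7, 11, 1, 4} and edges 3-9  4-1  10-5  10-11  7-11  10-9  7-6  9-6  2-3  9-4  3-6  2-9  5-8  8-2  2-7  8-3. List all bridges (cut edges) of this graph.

1-4, 4-9

The edges on the cycle 2-9-6-7-2 are not bridges since each lies on that cycle.
But removing 9-4 disconnects 9 from 4; removing 1-4 disconnects 1 from 4 — these are bridges.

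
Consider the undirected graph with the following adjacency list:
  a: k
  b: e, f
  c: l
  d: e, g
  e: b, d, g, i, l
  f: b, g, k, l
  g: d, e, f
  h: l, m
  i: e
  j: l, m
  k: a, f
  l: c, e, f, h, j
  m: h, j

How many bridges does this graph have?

The edges on the cycle e-b-f-l-e are not bridges since each lies on that cycle.
But removing k-f disconnects k from f; removing l-c disconnects l from c; removing i-e disconnects i from e; removing k-a disconnects k from a — these are bridges.
That makes 4 bridges.

4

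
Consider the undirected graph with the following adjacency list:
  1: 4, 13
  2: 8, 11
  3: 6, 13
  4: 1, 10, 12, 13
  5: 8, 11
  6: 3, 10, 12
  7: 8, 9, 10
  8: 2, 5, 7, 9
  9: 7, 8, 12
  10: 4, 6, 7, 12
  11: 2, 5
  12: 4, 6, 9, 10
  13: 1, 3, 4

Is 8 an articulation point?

Yes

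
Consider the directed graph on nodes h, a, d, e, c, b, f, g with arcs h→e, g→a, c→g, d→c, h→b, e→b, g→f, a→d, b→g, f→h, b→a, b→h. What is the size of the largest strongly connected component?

8

{a, b, c, d, e, f, g, h} are all mutually reachable — one SCC of size 8.
The largest has 8 vertices.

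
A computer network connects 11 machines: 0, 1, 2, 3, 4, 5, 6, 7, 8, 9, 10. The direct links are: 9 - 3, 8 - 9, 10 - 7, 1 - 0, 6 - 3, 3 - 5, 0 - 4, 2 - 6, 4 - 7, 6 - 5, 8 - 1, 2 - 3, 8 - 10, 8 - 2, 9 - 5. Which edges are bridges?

The edges on the cycle 2-6-5-3-2 are not bridges since each lies on that cycle.
Every edge lies on some cycle, so there are no bridges.

none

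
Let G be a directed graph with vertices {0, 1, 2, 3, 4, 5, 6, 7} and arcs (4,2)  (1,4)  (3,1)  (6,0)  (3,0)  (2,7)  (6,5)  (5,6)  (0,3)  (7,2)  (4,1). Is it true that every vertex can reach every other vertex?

There is no directed path from 4 to 6, so the graph is not strongly connected.

No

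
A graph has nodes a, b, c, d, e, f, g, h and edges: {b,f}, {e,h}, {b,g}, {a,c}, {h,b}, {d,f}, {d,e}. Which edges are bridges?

The edges on the cycle d-e-h-b-f-d are not bridges since each lies on that cycle.
But removing a–c disconnects a from c; removing b–g disconnects b from g — these are bridges.

a-c, b-g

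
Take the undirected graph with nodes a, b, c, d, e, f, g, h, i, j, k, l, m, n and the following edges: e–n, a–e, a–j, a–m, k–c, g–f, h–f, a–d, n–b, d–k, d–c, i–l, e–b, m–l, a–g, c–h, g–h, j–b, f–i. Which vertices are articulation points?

Removing a increases the component count from 1 to 2, so a is a cut vertex.
By contrast removing f leaves 1 component; it is not a cut vertex. No other vertex is a cut vertex either.

a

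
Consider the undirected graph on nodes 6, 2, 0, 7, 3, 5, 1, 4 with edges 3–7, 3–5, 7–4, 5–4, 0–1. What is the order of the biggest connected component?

4

2 is isolated — a component by itself.
6 is isolated — a component by itself.
Starting from 0 we can reach 0, 1. That is one component of size 2.
Starting from 3 we can reach 3, 4, 5, 7. That is one component of size 4.
The largest has 4 vertices.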